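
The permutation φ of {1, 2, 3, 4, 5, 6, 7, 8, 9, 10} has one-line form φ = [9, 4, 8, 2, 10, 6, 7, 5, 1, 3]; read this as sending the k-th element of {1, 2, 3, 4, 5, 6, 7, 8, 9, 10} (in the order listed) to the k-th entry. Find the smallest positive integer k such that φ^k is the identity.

Writing φ as disjoint cycles, the cycle lengths are 4, 2, 2, 1, 1.
The order is lcm(4, 2, 2) = 4.

4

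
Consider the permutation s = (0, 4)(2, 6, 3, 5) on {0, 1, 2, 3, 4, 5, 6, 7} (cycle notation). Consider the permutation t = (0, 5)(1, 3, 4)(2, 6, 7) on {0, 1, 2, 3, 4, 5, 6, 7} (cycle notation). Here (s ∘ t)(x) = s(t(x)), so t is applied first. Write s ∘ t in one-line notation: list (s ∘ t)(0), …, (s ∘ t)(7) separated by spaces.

2 5 3 0 1 4 7 6

For each element, apply t then s: 0 → 5 → 2; 1 → 3 → 5; 2 → 6 → 3; 3 → 4 → 0; 4 → 1 → 1; 5 → 0 → 4; 6 → 7 → 7; 7 → 2 → 6.
So s ∘ t in one-line form is 2 5 3 0 1 4 7 6.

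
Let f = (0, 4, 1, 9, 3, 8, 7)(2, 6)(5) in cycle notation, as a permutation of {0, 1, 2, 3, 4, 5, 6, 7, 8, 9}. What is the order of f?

14

The disjoint cycles have lengths 7, 2, 1.
Since disjoint cycles commute, ord(f) = lcm(7, 2) = 14.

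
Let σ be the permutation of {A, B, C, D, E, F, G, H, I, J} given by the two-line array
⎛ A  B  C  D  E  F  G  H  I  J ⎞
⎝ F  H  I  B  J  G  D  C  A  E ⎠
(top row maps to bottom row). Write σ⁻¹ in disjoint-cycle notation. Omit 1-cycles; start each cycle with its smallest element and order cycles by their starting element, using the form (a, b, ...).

The cycle decomposition of σ is (A, F, G, D, B, H, C, I)(E, J).
The inverse reverses every cycle; in canonical form, σ⁻¹ = (A, I, C, H, B, D, G, F)(E, J).

(A, I, C, H, B, D, G, F)(E, J)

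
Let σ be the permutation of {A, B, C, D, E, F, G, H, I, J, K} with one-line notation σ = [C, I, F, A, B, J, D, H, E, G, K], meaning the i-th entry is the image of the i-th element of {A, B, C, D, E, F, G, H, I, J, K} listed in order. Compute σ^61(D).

A

Tracing D → A → … returns to D after 6 steps, so D lies in a 6-cycle (A C F J G D).
On a 6-cycle, σ^6 is the identity, so σ^61 = σ^1 there (61 ≡ 1 mod 6).
Stepping 1 place around the cycle: D → A.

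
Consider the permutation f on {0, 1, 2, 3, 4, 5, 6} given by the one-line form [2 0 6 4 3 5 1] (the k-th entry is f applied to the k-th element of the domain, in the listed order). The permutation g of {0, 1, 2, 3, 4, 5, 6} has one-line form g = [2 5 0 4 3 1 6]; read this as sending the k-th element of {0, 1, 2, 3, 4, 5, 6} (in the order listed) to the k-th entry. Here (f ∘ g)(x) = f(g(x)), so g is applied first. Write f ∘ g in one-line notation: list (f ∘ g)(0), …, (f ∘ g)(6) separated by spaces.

(f ∘ g)(x) = f(g(x)). Computing each image: f(g(0)) = f(2) = 6, f(g(1)) = f(5) = 5, f(g(2)) = f(0) = 2, f(g(3)) = f(4) = 3, f(g(4)) = f(3) = 4, f(g(5)) = f(1) = 0, f(g(6)) = f(6) = 1.
Hence f ∘ g = [6 5 2 3 4 0 1].

6 5 2 3 4 0 1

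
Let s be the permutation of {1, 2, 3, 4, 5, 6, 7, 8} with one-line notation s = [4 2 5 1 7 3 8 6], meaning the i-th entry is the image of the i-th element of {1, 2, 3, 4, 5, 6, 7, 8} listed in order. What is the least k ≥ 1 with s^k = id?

Decomposing into disjoint cycles gives cycle lengths 5, 2, 1.
The order of s is the least common multiple of its cycle lengths: lcm(5, 2) = 10.

10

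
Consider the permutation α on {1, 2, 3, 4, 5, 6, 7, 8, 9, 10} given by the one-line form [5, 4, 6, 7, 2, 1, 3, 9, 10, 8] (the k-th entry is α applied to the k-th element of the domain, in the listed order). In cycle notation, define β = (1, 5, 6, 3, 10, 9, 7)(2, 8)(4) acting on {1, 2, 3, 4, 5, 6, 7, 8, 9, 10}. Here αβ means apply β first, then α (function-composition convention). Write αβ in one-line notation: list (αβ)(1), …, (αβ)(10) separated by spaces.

For each element, apply β then α: 1 → 5 → 2; 2 → 8 → 9; 3 → 10 → 8; 4 → 4 → 7; 5 → 6 → 1; 6 → 3 → 6; 7 → 1 → 5; 8 → 2 → 4; 9 → 7 → 3; 10 → 9 → 10.
So αβ in one-line form is 2 9 8 7 1 6 5 4 3 10.

2 9 8 7 1 6 5 4 3 10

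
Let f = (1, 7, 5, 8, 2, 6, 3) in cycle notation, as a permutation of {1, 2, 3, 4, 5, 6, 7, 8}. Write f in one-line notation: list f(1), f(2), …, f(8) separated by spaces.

7 6 1 4 8 3 5 2

Reading each image from the cycles: 1→7, 2→6, 3→1, 4→4, 5→8, 6→3, 7→5, 8→2.
Listing these in domain order gives 7 6 1 4 8 3 5 2.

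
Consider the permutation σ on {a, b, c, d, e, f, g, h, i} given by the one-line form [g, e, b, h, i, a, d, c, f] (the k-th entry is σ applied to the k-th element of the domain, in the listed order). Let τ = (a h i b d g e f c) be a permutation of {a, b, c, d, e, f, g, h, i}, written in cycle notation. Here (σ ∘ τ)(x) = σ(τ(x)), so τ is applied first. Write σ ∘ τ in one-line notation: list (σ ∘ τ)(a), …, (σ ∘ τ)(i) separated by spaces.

For each element, apply τ then σ: a → h → c; b → d → h; c → a → g; d → g → d; e → f → a; f → c → b; g → e → i; h → i → f; i → b → e.
So σ ∘ τ in one-line form is c h g d a b i f e.

c h g d a b i f e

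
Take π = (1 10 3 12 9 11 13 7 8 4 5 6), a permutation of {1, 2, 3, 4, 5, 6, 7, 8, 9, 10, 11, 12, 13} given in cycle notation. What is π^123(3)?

3 lies in the 12-cycle (1 10 3 12 9 11 13 7 8 4 5 6).
On a 12-cycle, π^12 is the identity, so π^123 = π^3 there (123 ≡ 3 mod 12).
Advancing 3 steps from 3: 3 → 12 → 9 → 11.

11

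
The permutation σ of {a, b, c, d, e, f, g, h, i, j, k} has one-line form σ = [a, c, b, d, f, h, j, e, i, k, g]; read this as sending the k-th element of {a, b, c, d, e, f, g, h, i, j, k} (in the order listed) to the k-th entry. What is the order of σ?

Writing σ as disjoint cycles, the cycle lengths are 3, 3, 2, 1, 1, 1.
Since disjoint cycles commute, ord(σ) = lcm(3, 3, 2) = 6.

6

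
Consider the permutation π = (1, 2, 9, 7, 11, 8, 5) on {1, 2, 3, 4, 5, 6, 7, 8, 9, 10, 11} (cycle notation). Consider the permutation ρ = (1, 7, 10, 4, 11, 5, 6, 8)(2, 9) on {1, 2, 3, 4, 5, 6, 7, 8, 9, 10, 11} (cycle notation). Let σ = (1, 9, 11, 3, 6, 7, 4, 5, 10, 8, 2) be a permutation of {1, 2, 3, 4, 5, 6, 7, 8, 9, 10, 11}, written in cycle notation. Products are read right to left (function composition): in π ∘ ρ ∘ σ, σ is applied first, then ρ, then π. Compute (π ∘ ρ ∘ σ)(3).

5

Chase 3: σ(3) = 6; ρ(6) = 8; π(8) = 5. Hence (π ∘ ρ ∘ σ)(3) = 5.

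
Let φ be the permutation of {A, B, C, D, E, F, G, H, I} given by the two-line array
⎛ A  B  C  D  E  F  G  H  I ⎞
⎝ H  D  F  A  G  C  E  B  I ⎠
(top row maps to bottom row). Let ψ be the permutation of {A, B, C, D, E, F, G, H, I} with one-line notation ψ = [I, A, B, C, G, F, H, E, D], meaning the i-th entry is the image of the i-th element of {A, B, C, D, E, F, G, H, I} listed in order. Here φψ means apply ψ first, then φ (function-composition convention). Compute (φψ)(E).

E

ψ(E) = G, then φ(G) = E; composing gives (φψ)(E) = E.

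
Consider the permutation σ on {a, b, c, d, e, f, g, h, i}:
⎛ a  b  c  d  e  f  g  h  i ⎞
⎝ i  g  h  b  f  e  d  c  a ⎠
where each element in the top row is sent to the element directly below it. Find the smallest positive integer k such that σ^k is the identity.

Writing σ as disjoint cycles, the cycle lengths are 3, 2, 2, 2.
The order of σ is the least common multiple of its cycle lengths: lcm(3, 2, 2, 2) = 6.

6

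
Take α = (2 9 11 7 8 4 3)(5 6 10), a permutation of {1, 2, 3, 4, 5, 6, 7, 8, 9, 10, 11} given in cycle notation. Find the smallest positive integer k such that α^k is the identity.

The disjoint cycles have lengths 7, 3, 1.
Since disjoint cycles commute, ord(α) = lcm(7, 3) = 21.

21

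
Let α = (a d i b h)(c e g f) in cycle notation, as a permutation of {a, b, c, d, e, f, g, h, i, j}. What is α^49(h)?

h lies in the 5-cycle (a d i b h).
Powers repeat with period 5 on this cycle, and 49 mod 5 = 4, so α^49(h) = α^4(h).
Stepping 4 places around the cycle: h → a → d → i → b.

b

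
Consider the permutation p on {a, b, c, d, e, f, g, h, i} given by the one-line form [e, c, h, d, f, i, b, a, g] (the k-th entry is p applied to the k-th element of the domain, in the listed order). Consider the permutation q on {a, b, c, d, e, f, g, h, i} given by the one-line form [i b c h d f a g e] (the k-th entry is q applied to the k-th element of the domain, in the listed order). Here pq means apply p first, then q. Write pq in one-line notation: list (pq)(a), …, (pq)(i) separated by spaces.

For each element, apply p then q: a → e → d; b → c → c; c → h → g; d → d → h; e → f → f; f → i → e; g → b → b; h → a → i; i → g → a.
Collecting the images, pq = [d c g h f e b i a].

d c g h f e b i a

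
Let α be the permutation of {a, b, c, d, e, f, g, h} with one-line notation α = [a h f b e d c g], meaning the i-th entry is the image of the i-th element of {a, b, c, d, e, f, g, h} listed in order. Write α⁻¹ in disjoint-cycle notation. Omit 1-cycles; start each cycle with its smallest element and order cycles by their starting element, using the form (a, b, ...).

First write α in disjoint cycles: (b, h, g, c, f, d).
The inverse reverses every cycle; in canonical form, α⁻¹ = (b, d, f, c, g, h).

(b, d, f, c, g, h)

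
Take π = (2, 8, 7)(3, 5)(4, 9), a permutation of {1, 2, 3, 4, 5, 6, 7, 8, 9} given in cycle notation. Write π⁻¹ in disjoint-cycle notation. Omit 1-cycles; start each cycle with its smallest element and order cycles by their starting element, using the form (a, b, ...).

The inverse reverses each cycle.
After reversing and putting each cycle's least element first, π⁻¹ = (2, 7, 8)(3, 5)(4, 9).

(2, 7, 8)(3, 5)(4, 9)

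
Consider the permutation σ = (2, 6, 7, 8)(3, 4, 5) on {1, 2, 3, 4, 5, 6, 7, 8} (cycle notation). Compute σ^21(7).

8

7 lies in the 4-cycle (2, 6, 7, 8).
Since the cycle has length 4, σ^21 acts on it the same as σ^1 (21 mod 4 = 1).
Stepping 1 place around the cycle: 7 → 8.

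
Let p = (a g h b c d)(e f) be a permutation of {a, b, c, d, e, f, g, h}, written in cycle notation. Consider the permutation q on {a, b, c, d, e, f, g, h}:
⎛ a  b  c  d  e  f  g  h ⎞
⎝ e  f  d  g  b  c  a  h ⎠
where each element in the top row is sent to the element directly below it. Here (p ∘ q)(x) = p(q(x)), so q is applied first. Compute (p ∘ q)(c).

a

q(c) = d, then p(d) = a; composing gives (p ∘ q)(c) = a.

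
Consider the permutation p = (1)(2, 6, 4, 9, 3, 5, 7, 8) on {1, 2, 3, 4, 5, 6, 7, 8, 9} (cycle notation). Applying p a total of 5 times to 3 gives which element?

3 lies in the 8-cycle (2, 6, 4, 9, 3, 5, 7, 8).
Advancing 5 steps from 3: 3 → 5 → 7 → 8 → 2 → 6.

6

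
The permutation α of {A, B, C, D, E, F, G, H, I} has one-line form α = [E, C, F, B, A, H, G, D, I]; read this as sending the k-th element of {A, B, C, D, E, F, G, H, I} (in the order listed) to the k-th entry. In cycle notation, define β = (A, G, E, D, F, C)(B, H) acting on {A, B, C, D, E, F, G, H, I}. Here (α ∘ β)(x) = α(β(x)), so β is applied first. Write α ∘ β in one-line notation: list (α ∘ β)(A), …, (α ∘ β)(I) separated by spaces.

Chase each element through β then α: A → G → G; B → H → D; C → A → E; D → F → H; E → D → B; F → C → F; G → E → A; H → B → C; I → I → I.
So α ∘ β in one-line form is G D E H B F A C I.

G D E H B F A C I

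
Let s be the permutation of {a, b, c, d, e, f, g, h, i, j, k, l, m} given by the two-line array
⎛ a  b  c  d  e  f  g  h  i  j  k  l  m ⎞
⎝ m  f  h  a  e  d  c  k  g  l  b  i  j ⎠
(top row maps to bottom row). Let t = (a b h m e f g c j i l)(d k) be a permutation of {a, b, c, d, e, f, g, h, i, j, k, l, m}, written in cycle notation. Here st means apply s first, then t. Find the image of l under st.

l

First apply s: s(l) = i, then t(i) = l. Thus (st)(l) = l.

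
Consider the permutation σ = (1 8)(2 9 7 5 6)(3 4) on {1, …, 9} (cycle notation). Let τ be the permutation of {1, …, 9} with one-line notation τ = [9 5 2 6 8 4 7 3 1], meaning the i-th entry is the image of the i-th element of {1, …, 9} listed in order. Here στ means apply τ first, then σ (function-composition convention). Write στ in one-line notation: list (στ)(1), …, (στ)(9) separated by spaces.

(στ)(x) = σ(τ(x)). Computing each image: σ(τ(1)) = σ(9) = 7, σ(τ(2)) = σ(5) = 6, σ(τ(3)) = σ(2) = 9, σ(τ(4)) = σ(6) = 2, σ(τ(5)) = σ(8) = 1, σ(τ(6)) = σ(4) = 3, σ(τ(7)) = σ(7) = 5, σ(τ(8)) = σ(3) = 4, σ(τ(9)) = σ(1) = 8.
Hence στ = [7 6 9 2 1 3 5 4 8].

7 6 9 2 1 3 5 4 8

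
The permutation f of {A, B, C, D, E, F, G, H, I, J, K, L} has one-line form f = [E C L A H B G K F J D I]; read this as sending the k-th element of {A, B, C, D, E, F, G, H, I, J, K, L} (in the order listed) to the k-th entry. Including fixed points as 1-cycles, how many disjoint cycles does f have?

4

The cycle decomposition is (A, E, H, K, D)(B, C, L, I, F)(G)(J), which has 4 cycles (counting 1-cycles).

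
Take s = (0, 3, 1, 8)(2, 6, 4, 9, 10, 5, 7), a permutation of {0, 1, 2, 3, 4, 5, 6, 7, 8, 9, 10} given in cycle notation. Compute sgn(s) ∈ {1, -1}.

-1

The cycle lengths are 7, 4.
A cycle is odd iff its length is even; s has 1 even-length cycle, so sgn(s) = (−1)^1 and s is odd.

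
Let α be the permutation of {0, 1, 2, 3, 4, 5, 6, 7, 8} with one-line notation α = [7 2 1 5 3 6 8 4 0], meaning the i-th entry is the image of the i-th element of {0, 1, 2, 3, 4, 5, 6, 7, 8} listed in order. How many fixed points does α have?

0

No element satisfies α(x) = x, so there are 0 fixed points.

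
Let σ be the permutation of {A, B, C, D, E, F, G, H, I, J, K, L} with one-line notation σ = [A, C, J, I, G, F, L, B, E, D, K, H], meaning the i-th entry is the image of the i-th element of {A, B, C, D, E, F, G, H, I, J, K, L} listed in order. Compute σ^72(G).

Tracing G → L → … returns to G after 9 steps, so G lies in a 9-cycle (B, C, J, D, I, E, G, L, H).
Since the cycle has length 9, σ^72 acts on it the same as σ^0 (72 mod 9 = 0).
So σ^72(G) = G.

G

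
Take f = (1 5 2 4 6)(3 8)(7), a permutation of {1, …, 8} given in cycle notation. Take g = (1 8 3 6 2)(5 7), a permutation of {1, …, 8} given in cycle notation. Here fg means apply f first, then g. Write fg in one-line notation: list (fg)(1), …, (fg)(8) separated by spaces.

7 4 3 2 1 8 5 6

For each element, apply f then g: 1 → 5 → 7; 2 → 4 → 4; 3 → 8 → 3; 4 → 6 → 2; 5 → 2 → 1; 6 → 1 → 8; 7 → 7 → 5; 8 → 3 → 6.
Collecting the images, fg = [7 4 3 2 1 8 5 6].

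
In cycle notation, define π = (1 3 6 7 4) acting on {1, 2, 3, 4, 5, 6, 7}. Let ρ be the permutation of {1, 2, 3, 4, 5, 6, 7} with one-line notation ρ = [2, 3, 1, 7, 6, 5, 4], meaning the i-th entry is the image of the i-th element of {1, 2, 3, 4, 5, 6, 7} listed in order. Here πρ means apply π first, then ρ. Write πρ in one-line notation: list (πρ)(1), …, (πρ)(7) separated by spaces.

For each element, apply π then ρ: 1 → 3 → 1; 2 → 2 → 3; 3 → 6 → 5; 4 → 1 → 2; 5 → 5 → 6; 6 → 7 → 4; 7 → 4 → 7.
Collecting the images, πρ = [1 3 5 2 6 4 7].

1 3 5 2 6 4 7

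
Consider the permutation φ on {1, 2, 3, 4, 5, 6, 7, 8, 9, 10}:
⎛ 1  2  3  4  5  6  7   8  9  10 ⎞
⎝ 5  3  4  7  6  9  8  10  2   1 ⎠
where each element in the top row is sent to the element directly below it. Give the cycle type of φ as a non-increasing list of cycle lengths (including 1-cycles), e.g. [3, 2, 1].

[10]

The disjoint cycles are (1 5 6 9 2 3 4 7 8 10), with lengths 10 in non-increasing order.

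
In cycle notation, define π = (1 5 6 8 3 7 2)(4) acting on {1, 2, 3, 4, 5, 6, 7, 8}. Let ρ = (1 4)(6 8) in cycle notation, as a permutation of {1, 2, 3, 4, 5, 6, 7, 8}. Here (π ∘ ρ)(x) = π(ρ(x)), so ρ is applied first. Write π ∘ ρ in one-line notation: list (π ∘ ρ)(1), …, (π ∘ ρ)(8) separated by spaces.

4 1 7 5 6 3 2 8

Chase each element through ρ then π: 1 → 4 → 4; 2 → 2 → 1; 3 → 3 → 7; 4 → 1 → 5; 5 → 5 → 6; 6 → 8 → 3; 7 → 7 → 2; 8 → 6 → 8.
Collecting the images, π ∘ ρ = [4 1 7 5 6 3 2 8].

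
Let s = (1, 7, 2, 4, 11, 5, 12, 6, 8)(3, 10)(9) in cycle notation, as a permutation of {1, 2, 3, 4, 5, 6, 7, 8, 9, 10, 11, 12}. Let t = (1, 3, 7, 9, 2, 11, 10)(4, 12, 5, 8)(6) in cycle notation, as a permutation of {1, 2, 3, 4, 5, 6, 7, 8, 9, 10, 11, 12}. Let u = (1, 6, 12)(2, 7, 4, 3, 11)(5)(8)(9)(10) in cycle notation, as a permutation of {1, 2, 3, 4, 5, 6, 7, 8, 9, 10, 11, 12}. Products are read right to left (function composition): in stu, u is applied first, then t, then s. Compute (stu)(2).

Apply the permutations in order: u(2) = 7, then t(7) = 9, then s(9) = 9. So (stu)(2) = 9.

9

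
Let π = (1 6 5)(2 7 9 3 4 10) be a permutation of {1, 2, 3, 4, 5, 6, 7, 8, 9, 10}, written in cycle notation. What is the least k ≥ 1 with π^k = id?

The disjoint cycles have lengths 6, 3, 1.
Since disjoint cycles commute, ord(π) = lcm(6, 3) = 6.

6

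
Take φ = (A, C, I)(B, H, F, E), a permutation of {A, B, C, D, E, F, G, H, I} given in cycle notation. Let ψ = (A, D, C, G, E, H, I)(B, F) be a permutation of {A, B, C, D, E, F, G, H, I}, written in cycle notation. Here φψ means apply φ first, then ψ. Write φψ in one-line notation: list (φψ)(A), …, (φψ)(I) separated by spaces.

G I A C F H E B D

Chase each element through φ then ψ: A → C → G; B → H → I; C → I → A; D → D → C; E → B → F; F → E → H; G → G → E; H → F → B; I → A → D.
So φψ in one-line form is G I A C F H E B D.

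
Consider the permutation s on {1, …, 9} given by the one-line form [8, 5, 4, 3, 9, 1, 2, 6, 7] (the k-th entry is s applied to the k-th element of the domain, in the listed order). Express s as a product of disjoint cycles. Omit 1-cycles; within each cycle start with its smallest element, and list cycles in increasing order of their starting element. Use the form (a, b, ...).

From 1: 1 → 8 → 6 → 1, closing the cycle (1, 8, 6).
Repeating from the next unused element and collecting all non-trivial cycles gives (1, 8, 6)(2, 5, 9, 7)(3, 4).

(1, 8, 6)(2, 5, 9, 7)(3, 4)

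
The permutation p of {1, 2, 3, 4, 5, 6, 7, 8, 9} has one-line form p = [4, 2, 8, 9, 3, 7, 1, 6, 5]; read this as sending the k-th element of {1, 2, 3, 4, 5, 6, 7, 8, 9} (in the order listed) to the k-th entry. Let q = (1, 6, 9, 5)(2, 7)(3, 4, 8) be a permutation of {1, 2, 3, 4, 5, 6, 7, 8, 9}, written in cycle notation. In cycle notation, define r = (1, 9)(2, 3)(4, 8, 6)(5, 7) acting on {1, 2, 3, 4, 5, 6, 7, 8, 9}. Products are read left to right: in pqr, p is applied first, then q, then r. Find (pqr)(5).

(pqr)(5) = r(q(p(5))). p(5) = 3, then q(3) = 4, then r(4) = 8, so the result is 8.

8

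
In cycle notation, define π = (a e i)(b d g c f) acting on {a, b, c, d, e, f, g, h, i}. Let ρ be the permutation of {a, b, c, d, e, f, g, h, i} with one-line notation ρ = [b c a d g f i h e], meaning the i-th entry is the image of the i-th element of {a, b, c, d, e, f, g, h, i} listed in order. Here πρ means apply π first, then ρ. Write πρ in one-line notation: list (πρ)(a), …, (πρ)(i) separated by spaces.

For each element, apply π then ρ: a → e → g; b → d → d; c → f → f; d → g → i; e → i → e; f → b → c; g → c → a; h → h → h; i → a → b.
So πρ in one-line form is g d f i e c a h b.

g d f i e c a h b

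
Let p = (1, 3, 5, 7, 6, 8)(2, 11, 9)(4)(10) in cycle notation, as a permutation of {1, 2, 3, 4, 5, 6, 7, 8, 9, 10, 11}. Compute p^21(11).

11

11 lies in the 3-cycle (2, 11, 9).
On a 3-cycle, p^3 is the identity, so p^21 = p^0 there (21 ≡ 0 mod 3).
So p^21(11) = 11.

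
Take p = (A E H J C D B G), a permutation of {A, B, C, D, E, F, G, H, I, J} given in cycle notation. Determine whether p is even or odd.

The cycle lengths are 8, 1, 1.
A cycle is odd iff its length is even; p has 1 even-length cycle, so sgn(p) = (−1)^1 and p is odd.

odd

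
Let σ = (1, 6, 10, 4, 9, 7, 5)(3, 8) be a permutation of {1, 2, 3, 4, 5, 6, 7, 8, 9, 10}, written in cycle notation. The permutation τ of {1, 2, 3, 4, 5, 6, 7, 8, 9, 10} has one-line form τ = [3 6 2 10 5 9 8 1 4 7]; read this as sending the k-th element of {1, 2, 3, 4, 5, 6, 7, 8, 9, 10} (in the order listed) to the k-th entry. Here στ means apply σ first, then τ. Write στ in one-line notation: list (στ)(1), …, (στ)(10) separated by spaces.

(στ)(x) = τ(σ(x)). Computing each image: τ(σ(1)) = τ(6) = 9, τ(σ(2)) = τ(2) = 6, τ(σ(3)) = τ(8) = 1, τ(σ(4)) = τ(9) = 4, τ(σ(5)) = τ(1) = 3, τ(σ(6)) = τ(10) = 7, τ(σ(7)) = τ(5) = 5, τ(σ(8)) = τ(3) = 2, τ(σ(9)) = τ(7) = 8, τ(σ(10)) = τ(4) = 10.
Hence στ = [9 6 1 4 3 7 5 2 8 10].

9 6 1 4 3 7 5 2 8 10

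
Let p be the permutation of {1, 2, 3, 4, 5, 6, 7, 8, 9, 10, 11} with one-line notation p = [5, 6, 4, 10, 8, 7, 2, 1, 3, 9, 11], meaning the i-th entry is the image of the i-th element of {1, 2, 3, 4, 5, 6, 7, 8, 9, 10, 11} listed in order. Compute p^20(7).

6

Tracing 7 → 2 → … returns to 7 after 3 steps, so 7 lies in a 3-cycle (2, 6, 7).
On a 3-cycle, p^3 is the identity, so p^20 = p^2 there (20 ≡ 2 mod 3).
Stepping 2 places around the cycle: 7 → 2 → 6.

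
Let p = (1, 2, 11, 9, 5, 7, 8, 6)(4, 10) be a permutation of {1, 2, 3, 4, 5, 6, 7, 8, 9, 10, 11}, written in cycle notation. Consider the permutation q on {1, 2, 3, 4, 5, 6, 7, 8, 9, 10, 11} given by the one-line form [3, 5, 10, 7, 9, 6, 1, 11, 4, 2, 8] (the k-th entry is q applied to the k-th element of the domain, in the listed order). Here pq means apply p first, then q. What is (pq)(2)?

8

First apply p: p(2) = 11, then q(11) = 8. Thus (pq)(2) = 8.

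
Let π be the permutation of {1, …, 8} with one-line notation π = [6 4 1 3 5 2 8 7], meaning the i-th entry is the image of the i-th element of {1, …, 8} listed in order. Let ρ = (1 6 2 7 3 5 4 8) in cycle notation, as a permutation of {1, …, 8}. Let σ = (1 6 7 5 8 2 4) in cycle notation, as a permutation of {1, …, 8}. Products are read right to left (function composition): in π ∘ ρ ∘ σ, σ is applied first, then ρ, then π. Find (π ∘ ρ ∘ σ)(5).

Chase 5: σ(5) = 8; ρ(8) = 1; π(1) = 6. Hence (π ∘ ρ ∘ σ)(5) = 6.

6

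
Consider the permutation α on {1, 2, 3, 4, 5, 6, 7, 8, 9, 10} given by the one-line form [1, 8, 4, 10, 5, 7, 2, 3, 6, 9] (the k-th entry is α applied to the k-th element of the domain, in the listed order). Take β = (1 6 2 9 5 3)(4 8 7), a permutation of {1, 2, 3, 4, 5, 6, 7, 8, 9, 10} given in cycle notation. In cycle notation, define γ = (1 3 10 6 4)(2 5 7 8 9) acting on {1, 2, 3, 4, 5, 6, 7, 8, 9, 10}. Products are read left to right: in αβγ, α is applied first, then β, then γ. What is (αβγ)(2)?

(αβγ)(2) = γ(β(α(2))). α(2) = 8, then β(8) = 7, then γ(7) = 8, so the result is 8.

8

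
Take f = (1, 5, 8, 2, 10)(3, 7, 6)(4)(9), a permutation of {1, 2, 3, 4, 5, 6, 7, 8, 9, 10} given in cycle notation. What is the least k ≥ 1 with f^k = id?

The disjoint cycles have lengths 5, 3, 1, 1.
Since disjoint cycles commute, ord(f) = lcm(5, 3) = 15.

15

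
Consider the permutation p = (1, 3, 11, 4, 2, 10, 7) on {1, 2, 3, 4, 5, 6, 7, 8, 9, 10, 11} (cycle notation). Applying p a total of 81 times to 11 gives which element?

7

11 lies in the 7-cycle (1, 3, 11, 4, 2, 10, 7).
Since the cycle has length 7, p^81 acts on it the same as p^4 (81 mod 7 = 4).
Advancing 4 steps from 11: 11 → 4 → 2 → 10 → 7.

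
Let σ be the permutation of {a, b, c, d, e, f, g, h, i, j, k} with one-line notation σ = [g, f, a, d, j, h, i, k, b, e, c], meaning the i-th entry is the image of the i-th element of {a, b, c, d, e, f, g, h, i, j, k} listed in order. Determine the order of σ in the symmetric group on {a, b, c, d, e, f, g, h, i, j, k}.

8

Decomposing into disjoint cycles gives cycle lengths 8, 2, 1.
The order of σ is the least common multiple of its cycle lengths: lcm(8, 2) = 8.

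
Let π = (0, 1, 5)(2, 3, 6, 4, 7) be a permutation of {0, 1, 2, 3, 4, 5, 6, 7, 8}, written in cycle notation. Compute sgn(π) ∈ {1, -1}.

1

The cycle lengths are 5, 3, 1.
A cycle of length ℓ contributes ℓ−1 transpositions, so π is a product of 4 + 2 = 6 transpositions — even.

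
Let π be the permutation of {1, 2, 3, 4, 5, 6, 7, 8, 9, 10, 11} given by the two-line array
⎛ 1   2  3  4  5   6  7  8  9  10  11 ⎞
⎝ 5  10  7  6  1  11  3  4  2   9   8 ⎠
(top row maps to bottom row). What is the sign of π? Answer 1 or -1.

In disjoint-cycle form the cycle lengths are 4, 3, 2, 2.
A cycle is odd iff its length is even; π has 3 even-length cycles, so sgn(π) = (−1)^3 and π is odd.

-1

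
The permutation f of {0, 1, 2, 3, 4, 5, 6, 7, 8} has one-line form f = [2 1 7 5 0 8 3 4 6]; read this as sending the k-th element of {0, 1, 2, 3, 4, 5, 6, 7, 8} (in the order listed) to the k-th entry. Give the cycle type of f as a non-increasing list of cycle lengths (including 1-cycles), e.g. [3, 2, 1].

The disjoint cycles are (0, 2, 7, 4)(1)(3, 5, 8, 6), with lengths 4, 4, 1 in non-increasing order.

[4, 4, 1]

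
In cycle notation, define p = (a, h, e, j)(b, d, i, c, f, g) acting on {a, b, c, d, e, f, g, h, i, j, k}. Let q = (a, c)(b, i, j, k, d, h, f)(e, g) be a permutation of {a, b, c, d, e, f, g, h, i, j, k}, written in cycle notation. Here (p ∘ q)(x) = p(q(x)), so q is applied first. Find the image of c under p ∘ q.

h

(p ∘ q)(c) = p(q(c)). q(c) = a, then p(a) = h. So (p ∘ q)(c) = h.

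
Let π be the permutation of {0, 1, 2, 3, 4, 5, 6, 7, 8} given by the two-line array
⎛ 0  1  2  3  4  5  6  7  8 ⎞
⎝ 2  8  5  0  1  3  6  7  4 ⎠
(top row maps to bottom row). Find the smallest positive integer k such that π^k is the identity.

12

Decomposing into disjoint cycles gives cycle lengths 4, 3, 1, 1.
Since disjoint cycles commute, ord(π) = lcm(4, 3) = 12.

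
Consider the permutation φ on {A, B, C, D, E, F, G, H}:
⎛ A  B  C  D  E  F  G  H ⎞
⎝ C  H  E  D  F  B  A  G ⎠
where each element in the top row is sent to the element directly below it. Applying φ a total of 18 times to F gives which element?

A

Tracing F → B → … returns to F after 7 steps, so F lies in a 7-cycle (A, C, E, F, B, H, G).
On a 7-cycle, φ^7 is the identity, so φ^18 = φ^4 there (18 ≡ 4 mod 7).
Stepping 4 places around the cycle: F → B → H → G → A.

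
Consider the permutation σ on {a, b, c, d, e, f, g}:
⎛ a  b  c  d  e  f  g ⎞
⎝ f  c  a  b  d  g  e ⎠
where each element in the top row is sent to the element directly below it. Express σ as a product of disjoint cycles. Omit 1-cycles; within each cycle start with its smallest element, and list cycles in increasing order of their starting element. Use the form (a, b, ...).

Start at a and follow images: a → f → g → e → d → b → c → a, giving the cycle (a, f, g, e, d, b, c).
Continuing from each remaining unvisited element yields (a, f, g, e, d, b, c).

(a, f, g, e, d, b, c)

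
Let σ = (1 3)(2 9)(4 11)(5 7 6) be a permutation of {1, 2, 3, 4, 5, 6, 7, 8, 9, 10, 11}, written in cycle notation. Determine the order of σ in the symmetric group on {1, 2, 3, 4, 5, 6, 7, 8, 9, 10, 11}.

6

The cycle type of σ is (3, 2, 2, 2, 1, 1).
The order is lcm(3, 2, 2, 2) = 6.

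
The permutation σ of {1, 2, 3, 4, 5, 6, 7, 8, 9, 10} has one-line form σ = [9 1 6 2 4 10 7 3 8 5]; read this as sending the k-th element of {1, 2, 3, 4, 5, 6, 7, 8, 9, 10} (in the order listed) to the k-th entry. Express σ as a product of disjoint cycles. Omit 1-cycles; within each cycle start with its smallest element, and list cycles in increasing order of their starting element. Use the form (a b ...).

(1 9 8 3 6 10 5 4 2)

From 1: 1 → 9 → 8 → 3 → 6 → 10 → 5 → 4 → 2 → 1, closing the cycle (1 9 8 3 6 10 5 4 2).
Continuing from each remaining unvisited element yields (1 9 8 3 6 10 5 4 2).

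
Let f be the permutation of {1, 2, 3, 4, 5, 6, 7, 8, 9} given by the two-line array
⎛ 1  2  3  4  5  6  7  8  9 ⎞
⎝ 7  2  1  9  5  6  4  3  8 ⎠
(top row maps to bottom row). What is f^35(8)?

Tracing 8 → 3 → … returns to 8 after 6 steps, so 8 lies in a 6-cycle (1 7 4 9 8 3).
On a 6-cycle, f^6 is the identity, so f^35 = f^5 there (35 ≡ 5 mod 6).
Stepping 5 places around the cycle: 8 → 3 → 1 → 7 → 4 → 9.

9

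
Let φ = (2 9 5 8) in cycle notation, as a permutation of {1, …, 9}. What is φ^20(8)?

8 lies in the 4-cycle (2 9 5 8).
Powers repeat with period 4 on this cycle, and 20 mod 4 = 0, so φ^20(8) = φ^0(8).
So φ^20(8) = 8.

8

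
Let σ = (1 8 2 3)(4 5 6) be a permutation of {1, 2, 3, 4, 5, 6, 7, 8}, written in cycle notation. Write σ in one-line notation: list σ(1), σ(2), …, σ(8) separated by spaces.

Each element maps to the next entry in its cycle (wrapping to the front): 1↦8, 2↦3, 3↦1, 4↦5, 5↦6, 6↦4, 7↦7, 8↦2.
Listing these in domain order gives 8 3 1 5 6 4 7 2.

8 3 1 5 6 4 7 2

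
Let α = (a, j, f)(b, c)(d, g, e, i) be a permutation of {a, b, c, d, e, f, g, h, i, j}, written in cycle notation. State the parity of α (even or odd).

even

The cycle lengths are 4, 3, 2, 1.
A cycle is odd iff its length is even; α has 2 even-length cycles, so sgn(α) = (−1)^2 and α is even.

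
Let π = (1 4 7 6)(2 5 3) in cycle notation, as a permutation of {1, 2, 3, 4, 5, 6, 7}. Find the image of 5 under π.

In the cycle (2 5 3), 5 is followed by 3, so π(5) = 3.

3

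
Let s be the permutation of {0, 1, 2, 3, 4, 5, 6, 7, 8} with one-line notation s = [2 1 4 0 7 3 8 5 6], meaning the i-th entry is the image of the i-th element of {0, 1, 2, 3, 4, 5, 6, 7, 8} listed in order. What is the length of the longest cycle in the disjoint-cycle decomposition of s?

Decomposing into disjoint cycles gives (0 2 4 7 5 3)(6 8); the longest has length 6.

6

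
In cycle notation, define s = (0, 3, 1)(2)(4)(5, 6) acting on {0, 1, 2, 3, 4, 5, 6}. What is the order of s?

The cycle type of s is (3, 2, 1, 1).
Since disjoint cycles commute, ord(s) = lcm(3, 2) = 6.

6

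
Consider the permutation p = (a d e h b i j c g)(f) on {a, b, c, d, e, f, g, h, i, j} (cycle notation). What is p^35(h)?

e

h lies in the 9-cycle (a d e h b i j c g).
Since the cycle has length 9, p^35 acts on it the same as p^8 (35 mod 9 = 8).
Advancing 8 steps from h: h → b → i → j → c → g → a → d → e.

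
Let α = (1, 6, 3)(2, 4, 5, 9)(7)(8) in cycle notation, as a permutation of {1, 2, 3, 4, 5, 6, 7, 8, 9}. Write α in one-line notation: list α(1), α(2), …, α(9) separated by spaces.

6 4 1 5 9 3 7 8 2

Each element maps to the next entry in its cycle (wrapping to the front): 1→6, 2→4, 3→1, 4→5, 5→9, 6→3, 7→7, 8→8, 9→2.
So the one-line form is 6 4 1 5 9 3 7 8 2.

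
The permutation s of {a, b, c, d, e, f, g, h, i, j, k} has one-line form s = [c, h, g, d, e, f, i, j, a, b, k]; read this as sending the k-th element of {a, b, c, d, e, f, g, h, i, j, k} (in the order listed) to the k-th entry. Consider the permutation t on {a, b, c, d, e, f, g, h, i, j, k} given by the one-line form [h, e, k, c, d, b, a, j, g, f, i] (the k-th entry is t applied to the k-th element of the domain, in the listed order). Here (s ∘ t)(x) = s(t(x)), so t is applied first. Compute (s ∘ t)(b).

e

t(b) = e, then s(e) = e; composing gives (s ∘ t)(b) = e.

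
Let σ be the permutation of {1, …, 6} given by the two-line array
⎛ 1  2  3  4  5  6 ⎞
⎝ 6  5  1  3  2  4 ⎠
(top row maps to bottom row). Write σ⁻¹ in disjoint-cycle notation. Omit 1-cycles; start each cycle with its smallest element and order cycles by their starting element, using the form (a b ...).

(1 3 4 6)(2 5)

First write σ in disjoint cycles: (1 6 4 3)(2 5).
Reversing each cycle (and rotating so the smallest element leads) gives σ⁻¹ = (1 3 4 6)(2 5).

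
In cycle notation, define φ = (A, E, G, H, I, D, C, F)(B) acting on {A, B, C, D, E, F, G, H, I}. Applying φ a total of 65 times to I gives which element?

I lies in the 8-cycle (A, E, G, H, I, D, C, F).
Powers repeat with period 8 on this cycle, and 65 mod 8 = 1, so φ^65(I) = φ^1(I).
Advancing 1 step from I: I → D.

D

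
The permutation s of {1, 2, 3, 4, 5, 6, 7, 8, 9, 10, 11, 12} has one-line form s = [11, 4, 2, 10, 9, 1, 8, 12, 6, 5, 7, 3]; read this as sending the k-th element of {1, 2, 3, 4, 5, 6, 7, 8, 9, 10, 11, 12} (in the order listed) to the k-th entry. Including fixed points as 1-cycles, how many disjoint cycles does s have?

The cycle decomposition is (1, 11, 7, 8, 12, 3, 2, 4, 10, 5, 9, 6), which has 1 cycle (counting 1-cycles).

1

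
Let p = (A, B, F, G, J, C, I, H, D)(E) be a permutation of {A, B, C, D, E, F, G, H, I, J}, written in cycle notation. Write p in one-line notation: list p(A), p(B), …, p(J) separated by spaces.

B F I A E G J D H C

Each element maps to the next entry in its cycle (wrapping to the front): A→B, B→F, C→I, D→A, E→E, F→G, G→J, H→D, I→H, J→C.
Listing these in domain order gives B F I A E G J D H C.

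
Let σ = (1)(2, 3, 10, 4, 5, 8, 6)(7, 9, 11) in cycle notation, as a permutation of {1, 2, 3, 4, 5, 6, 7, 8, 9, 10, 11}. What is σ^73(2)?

2 lies in the 7-cycle (2, 3, 10, 4, 5, 8, 6).
Since the cycle has length 7, σ^73 acts on it the same as σ^3 (73 mod 7 = 3).
Stepping 3 places around the cycle: 2 → 3 → 10 → 4.

4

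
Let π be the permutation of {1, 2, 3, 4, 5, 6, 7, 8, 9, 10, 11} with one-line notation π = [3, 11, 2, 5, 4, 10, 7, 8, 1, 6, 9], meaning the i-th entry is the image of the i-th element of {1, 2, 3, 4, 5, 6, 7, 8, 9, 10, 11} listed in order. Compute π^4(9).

Tracing 9 → 1 → … returns to 9 after 5 steps, so 9 lies in a 5-cycle (1, 3, 2, 11, 9).
Stepping 4 places around the cycle: 9 → 1 → 3 → 2 → 11.

11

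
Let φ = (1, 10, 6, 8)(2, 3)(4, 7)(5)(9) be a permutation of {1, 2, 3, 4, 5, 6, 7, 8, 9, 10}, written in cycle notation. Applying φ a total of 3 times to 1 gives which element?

1 lies in the 4-cycle (1, 10, 6, 8).
Advancing 3 steps from 1: 1 → 10 → 6 → 8.

8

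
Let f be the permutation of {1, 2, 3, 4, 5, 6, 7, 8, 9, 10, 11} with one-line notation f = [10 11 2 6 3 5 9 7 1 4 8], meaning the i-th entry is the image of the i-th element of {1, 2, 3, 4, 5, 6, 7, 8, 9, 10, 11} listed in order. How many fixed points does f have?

0

No element satisfies f(x) = x, so there are 0 fixed points.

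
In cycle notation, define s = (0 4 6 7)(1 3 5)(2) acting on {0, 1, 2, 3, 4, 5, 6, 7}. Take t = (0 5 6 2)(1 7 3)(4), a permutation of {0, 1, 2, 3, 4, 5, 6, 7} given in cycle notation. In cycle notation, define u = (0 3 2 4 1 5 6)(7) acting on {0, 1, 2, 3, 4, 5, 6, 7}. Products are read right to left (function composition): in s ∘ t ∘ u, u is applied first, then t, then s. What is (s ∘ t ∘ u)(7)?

5

Chase 7: u(7) = 7; t(7) = 3; s(3) = 5. Hence (s ∘ t ∘ u)(7) = 5.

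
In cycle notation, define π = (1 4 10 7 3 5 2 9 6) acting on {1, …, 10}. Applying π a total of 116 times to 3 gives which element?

7

3 lies in the 9-cycle (1 4 10 7 3 5 2 9 6).
On a 9-cycle, π^9 is the identity, so π^116 = π^8 there (116 ≡ 8 mod 9).
Stepping 8 places around the cycle: 3 → 5 → 2 → 9 → 6 → 1 → 4 → 10 → 7.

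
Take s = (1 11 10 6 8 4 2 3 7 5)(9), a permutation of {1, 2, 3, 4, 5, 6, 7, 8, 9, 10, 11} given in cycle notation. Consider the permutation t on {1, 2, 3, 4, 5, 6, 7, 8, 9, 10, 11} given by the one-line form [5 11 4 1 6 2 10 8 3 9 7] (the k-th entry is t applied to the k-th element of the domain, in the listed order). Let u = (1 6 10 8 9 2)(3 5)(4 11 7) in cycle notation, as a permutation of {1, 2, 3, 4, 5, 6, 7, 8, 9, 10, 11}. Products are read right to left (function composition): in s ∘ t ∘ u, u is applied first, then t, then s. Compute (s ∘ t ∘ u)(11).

(s ∘ t ∘ u)(11) = s(t(u(11))). u(11) = 7, then t(7) = 10, then s(10) = 6, so the result is 6.

6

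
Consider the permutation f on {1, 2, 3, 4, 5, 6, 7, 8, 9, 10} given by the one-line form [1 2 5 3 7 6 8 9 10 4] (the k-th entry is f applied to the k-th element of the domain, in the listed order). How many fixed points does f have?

The fixed points (elements with f(x) = x) are {1, 2, 6}, so there are 3.

3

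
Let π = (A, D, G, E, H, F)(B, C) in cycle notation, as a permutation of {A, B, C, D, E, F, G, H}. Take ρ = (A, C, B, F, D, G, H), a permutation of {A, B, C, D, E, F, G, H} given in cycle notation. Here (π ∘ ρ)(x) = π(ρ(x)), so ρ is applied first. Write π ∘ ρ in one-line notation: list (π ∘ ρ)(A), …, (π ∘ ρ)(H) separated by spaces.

B A C E H G F D

Chase each element through ρ then π: A → C → B; B → F → A; C → B → C; D → G → E; E → E → H; F → D → G; G → H → F; H → A → D.
So π ∘ ρ in one-line form is B A C E H G F D.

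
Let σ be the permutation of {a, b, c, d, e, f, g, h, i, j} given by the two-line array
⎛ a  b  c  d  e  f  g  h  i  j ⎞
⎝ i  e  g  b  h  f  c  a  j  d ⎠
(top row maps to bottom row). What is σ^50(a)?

i

Tracing a → i → … returns to a after 7 steps, so a lies in a 7-cycle (a, i, j, d, b, e, h).
Powers repeat with period 7 on this cycle, and 50 mod 7 = 1, so σ^50(a) = σ^1(a).
Stepping 1 place around the cycle: a → i.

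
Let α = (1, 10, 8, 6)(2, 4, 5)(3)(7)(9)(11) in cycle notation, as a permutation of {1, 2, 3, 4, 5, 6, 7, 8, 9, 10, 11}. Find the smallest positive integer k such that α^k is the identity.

12

The disjoint cycles have lengths 4, 3, 1, 1, 1, 1.
Since disjoint cycles commute, ord(α) = lcm(4, 3) = 12.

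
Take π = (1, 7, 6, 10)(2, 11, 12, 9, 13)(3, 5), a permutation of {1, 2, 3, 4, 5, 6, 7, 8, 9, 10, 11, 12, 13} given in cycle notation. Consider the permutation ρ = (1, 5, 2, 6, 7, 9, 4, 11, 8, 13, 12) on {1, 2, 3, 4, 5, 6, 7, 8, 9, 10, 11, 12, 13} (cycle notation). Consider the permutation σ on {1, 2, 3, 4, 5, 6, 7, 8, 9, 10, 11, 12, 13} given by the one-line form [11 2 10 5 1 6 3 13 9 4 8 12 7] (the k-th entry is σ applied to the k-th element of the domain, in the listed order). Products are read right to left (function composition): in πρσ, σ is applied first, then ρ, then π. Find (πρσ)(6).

Chase 6: σ(6) = 6; ρ(6) = 7; π(7) = 6. Hence (πρσ)(6) = 6.

6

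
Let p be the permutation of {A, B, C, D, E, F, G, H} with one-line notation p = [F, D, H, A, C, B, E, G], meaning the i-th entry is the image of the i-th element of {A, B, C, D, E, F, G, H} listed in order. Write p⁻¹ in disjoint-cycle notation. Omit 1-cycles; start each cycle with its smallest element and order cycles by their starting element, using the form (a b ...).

(A D B F)(C E G H)

First write p in disjoint cycles: (A F B D)(C H G E).
Reversing each cycle (and rotating so the smallest element leads) gives p⁻¹ = (A D B F)(C E G H).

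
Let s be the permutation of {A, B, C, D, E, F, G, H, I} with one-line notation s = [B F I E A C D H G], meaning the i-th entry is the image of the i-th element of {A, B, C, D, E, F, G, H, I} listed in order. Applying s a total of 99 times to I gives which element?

Tracing I → G → … returns to I after 8 steps, so I lies in an 8-cycle (A, B, F, C, I, G, D, E).
On an 8-cycle, s^8 is the identity, so s^99 = s^3 there (99 ≡ 3 mod 8).
Stepping 3 places around the cycle: I → G → D → E.

E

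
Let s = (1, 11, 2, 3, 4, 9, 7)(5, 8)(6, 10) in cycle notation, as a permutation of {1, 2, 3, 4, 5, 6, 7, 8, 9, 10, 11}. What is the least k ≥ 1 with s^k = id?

The cycle type of s is (7, 2, 2).
Since disjoint cycles commute, ord(s) = lcm(7, 2, 2) = 14.

14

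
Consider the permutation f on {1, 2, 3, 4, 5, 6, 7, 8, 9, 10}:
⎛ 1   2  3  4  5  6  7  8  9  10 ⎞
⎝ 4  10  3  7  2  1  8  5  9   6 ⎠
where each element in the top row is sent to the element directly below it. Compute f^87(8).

7

Tracing 8 → 5 → … returns to 8 after 8 steps, so 8 lies in an 8-cycle (1, 4, 7, 8, 5, 2, 10, 6).
Powers repeat with period 8 on this cycle, and 87 mod 8 = 7, so f^87(8) = f^7(8).
Advancing 7 steps from 8: 8 → 5 → 2 → 10 → 6 → 1 → 4 → 7.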